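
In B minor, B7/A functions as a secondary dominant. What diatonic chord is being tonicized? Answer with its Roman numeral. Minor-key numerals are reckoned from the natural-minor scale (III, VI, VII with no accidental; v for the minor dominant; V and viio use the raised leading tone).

iv

The chord is a dominant seventh chord on B.
A dominant resolves down a perfect fifth: B → E. In B minor, E is scale degree 4, i.e. iv.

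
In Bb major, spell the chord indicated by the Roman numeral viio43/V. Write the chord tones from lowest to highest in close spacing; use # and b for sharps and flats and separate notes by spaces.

Bb Db E G

viio43/V is a secondary leading-tone chord. The target V is F in Bb major; the applied chord is rooted a semitone below, on E.
Building a fully diminished seventh chord on E gives E-G-Bb-Db.
The figured bass 43 indicates second inversion, placing the fifth (Bb) in the bass: Bb-Db-E-G.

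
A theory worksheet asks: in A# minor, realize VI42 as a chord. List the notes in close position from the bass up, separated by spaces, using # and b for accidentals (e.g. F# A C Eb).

E# F# A# C#

The numeral's case and figure indicate a major seventh chord. In A# minor its root, the submediant, is F#.
That chord is spelled F#-A#-C#-E#.
With the 42 figure the chord is in third inversion; from the bass E# upward in close position it reads E#-F#-A#-C#.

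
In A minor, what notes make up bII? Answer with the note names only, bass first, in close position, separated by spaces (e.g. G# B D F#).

Bb D F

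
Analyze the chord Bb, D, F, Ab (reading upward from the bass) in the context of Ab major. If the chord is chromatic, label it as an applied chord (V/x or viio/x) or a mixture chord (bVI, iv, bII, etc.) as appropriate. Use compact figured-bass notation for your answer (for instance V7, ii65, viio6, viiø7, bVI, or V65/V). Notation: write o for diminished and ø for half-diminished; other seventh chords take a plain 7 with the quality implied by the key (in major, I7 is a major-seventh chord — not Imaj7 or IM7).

V7/V

Stacked in thirds the chord is Bb-D-F-Ab: a dominant seventh chord on Bb.
Bb is not a diatonic chord root with this quality in Ab major, but it lies a perfect fifth above Eb (V), so the chord functions as an applied dominant of V.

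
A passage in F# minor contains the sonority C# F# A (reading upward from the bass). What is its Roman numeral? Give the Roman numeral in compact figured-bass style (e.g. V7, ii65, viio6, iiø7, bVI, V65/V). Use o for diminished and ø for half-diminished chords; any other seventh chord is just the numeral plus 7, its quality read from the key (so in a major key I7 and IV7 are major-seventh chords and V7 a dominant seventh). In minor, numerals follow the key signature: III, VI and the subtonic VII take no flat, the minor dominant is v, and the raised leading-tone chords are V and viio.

i64

Stacked in thirds the chord is F#-A-C#: a minor triad on F#.
In F# minor, F# is the tonic; the diatonic minor triad there is i.
With C# in the bass the chord is in second inversion, so the figured bass is 64.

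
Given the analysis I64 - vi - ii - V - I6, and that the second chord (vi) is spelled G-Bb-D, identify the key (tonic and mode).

Bb major

The chord Gm is a minor triad rooted on G; its label is vi.
Counting down 5 scale steps from G places the tonic on Bb; a minor triad on degree 6 is diatonic only in major.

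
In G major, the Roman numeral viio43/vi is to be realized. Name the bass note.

A

The applied chord viio43/vi is rooted on D#: D#-F#-A-C.
The figure 43 means second inversion — the fifth is in the bass.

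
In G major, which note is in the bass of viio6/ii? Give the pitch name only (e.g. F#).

The applied chord viio6/ii is rooted on G#: G#-B-D.
The figure 6 means first inversion — the third is in the bass.

B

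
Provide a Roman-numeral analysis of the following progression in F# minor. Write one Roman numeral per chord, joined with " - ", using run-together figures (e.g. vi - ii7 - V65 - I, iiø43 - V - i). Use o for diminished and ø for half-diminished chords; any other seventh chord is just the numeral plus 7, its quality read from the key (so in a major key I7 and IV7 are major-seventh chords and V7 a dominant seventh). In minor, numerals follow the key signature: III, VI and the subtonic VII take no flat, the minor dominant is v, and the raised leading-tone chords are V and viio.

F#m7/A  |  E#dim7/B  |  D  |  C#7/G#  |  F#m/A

F#m7/A: root F# is the tonic; minor seventh chord there is i65.
E#dim7/B has root E#, degree 7 in F# minor, so viio43.
D: major triad on D = scale degree 6 → VI.
C#7/G#: dominant seventh chord on C# = scale degree 5 → V43.
F#m/A: minor triad on F# = scale degree 1 → i6.

i65 - viio43 - VI - V43 - i6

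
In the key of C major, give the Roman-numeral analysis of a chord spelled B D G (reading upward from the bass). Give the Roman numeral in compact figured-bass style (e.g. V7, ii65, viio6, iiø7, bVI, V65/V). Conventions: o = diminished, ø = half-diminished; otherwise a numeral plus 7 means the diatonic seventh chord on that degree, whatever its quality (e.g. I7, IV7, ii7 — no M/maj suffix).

The pitches G-B-D form a major triad rooted on G.
In C major, G is the dominant; the diatonic major triad there is V.
With B in the bass the chord is in first inversion, so the figured bass is 6.

V6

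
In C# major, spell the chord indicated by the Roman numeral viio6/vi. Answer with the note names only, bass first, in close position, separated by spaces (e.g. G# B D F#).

B# D# G##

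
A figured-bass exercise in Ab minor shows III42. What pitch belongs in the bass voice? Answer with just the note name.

Bb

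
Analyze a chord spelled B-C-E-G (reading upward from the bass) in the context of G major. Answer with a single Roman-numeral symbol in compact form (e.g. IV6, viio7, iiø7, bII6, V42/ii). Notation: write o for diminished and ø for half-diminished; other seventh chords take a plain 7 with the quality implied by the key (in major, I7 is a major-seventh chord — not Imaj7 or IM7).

IV42

The pitches C-E-G-B form a major seventh chord rooted on C.
In G major, C is the subdominant; the diatonic major seventh chord there is IV7.
With B in the bass the chord is in third inversion, so the figured bass is 42.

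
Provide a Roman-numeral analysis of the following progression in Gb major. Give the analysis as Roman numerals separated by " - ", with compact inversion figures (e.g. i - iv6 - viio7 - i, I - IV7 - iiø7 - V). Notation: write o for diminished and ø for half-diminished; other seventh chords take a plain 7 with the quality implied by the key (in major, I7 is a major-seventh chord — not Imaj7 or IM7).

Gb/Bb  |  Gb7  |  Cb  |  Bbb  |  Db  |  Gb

I6 - V7/IV - IV - bIII - V - I

Gb/Bb has root Gb, degree 1 in Gb major, so I6.
Gb7: chromatic; Gb is V of IV, so V7/IV.
Cb has root Cb, degree 4 in Gb major, so IV.
Bbb: Bbb with this quality isn't in the key; it's bIII, borrowed from the parallel minor.
Db: major triad on Db = scale degree 5 → V.
Gb: root Gb is the tonic; major triad there is I.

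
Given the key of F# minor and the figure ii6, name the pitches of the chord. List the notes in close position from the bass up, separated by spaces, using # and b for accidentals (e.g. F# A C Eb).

B D# G#

ii6 is the minor supertonic, borrowed from the parallel major (the Dorian ii). In F# minor that root is G#.
So the chord is G#-B-D#.
With the 6 figure the chord is in first inversion; from the bass B upward in close position it reads B-D#-G#.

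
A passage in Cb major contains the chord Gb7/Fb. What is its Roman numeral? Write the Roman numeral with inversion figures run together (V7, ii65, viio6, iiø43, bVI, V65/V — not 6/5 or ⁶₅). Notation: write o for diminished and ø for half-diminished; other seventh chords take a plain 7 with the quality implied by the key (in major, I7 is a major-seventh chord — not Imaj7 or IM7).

V42

Stacked in thirds the chord is Gb-Bb-Db-Fb: a dominant seventh chord on Gb.
Gb is scale degree 5 in Cb major, and a dominant seventh chord on that degree is written V7.
With Fb in the bass the chord is in third inversion, so the figured bass is 42.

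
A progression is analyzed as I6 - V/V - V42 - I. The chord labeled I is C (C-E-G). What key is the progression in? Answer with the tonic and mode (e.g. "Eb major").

C major

The chord C is a major triad rooted on C; its label is I.
If C is scale degree 1 and the mode makes that degree carry a major triad, the tonic is C and the mode is major.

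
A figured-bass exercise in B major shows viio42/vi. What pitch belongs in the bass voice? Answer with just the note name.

The applied chord viio42/vi is rooted on F##: F##-A#-C#-E.
The figure 42 means third inversion — the seventh is in the bass.

E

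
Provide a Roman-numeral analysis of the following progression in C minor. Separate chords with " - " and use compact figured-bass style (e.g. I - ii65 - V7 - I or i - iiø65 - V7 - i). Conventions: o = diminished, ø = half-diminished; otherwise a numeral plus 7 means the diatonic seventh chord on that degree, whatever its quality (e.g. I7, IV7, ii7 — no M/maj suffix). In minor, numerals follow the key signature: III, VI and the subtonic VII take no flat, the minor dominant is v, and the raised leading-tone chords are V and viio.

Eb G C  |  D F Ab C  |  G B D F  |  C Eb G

Eb-G-C: minor triad on C = scale degree 1 → i6.
D-F-Ab-C: root D is the supertonic; half-diminished seventh chord there is iiø7.
G-B-D-F has root G, degree 5 in C minor, so V7.
C-Eb-G: root C is the tonic; minor triad there is i.

i6 - iiø7 - V7 - i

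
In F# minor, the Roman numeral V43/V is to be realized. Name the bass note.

D#

The applied chord V43/V is rooted on G#: G#-B#-D#-F#.
The figure 43 means second inversion — the fifth is in the bass.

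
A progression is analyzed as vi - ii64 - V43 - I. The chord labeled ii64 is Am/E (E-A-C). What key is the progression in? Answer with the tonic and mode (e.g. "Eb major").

G major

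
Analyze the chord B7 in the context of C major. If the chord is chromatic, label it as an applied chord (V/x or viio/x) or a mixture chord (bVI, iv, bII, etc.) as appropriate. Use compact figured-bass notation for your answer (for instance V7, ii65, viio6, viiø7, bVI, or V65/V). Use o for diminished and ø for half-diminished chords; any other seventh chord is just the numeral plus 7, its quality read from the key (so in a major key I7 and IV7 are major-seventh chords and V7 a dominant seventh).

V7/iii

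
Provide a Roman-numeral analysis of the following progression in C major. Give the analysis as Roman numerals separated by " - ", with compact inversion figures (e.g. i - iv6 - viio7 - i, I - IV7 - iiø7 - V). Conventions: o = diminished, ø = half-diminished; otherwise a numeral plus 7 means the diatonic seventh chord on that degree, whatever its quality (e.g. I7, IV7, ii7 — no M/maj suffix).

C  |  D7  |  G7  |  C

I - V7/V - V7 - I

C: root C is the tonic; major triad there is I.
D7: chromatic; D is V of V, so V7/V.
G7: dominant seventh chord on G = scale degree 5 → V7.
C has root C, degree 1 in C major, so I.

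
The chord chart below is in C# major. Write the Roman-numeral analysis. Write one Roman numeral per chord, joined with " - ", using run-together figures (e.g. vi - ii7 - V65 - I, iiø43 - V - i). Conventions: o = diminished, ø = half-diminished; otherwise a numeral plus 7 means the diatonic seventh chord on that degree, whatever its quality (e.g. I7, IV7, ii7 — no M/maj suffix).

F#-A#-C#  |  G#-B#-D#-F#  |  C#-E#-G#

F#-A#-C#: root F# is the subdominant; major triad there is IV.
G#-B#-D#-F#: dominant seventh chord on G# = scale degree 5 → V7.
C#-E#-G#: major triad on C# = scale degree 1 → I.

IV - V7 - I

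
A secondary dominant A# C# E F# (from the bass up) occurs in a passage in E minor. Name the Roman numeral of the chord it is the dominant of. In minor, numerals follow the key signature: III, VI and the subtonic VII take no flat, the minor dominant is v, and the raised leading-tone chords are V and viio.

V

The chord is a dominant seventh chord on F#.
A dominant resolves down a perfect fifth: F# → B. In E minor, B is scale degree 5, i.e. V.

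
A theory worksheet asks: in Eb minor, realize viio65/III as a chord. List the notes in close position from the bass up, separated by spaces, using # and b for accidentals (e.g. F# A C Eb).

Ab Cb Ebb F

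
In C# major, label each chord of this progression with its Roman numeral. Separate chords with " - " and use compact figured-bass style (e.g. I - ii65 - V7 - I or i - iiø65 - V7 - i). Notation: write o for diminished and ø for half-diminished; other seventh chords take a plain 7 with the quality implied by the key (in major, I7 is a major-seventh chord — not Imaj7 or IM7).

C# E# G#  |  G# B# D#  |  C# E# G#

I - V - I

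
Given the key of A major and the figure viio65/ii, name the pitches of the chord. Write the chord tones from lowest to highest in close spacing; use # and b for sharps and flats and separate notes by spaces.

C# E G A#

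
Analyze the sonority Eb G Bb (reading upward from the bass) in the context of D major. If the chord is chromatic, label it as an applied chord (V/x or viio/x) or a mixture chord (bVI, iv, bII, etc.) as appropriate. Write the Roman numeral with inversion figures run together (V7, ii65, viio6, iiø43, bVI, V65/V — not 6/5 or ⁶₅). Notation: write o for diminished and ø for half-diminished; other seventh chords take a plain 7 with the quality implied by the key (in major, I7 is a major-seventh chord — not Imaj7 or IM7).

Stacked in thirds the chord is Eb-G-Bb: a major triad on Eb.
Eb is the lowered second degree of D major (diatonic 2 would be E). This is the Neapolitan chord — a major triad on the lowered second degree.

bII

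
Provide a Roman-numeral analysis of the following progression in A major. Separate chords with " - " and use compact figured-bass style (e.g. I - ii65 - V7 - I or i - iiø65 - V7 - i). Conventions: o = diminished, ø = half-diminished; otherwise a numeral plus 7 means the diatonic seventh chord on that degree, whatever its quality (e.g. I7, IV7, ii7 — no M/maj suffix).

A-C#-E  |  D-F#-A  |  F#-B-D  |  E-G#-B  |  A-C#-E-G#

A-C#-E: root A is the tonic; major triad there is I.
D-F#-A: root D is the subdominant; major triad there is IV.
F#-B-D: root B is the supertonic; minor triad there is ii64.
E-G#-B: major triad on E = scale degree 5 → V.
A-C#-E-G#: root A is the tonic; major seventh chord there is I7.

I - IV - ii64 - V - I7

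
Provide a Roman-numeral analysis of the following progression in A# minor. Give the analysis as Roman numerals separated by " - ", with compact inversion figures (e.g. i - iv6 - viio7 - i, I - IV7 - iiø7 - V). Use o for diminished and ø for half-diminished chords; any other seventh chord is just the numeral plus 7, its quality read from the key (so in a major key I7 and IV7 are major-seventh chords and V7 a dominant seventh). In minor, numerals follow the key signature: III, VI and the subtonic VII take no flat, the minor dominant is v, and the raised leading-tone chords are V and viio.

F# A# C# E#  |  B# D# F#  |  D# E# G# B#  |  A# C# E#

VI7 - iio - v42 - i

F#-A#-C#-E#: major seventh chord on F# = scale degree 6 → VI7.
B#-D#-F#: diminished triad on B# = scale degree 2 → iio.
D#-E#-G#-B#: minor seventh chord on E# = scale degree 5 → v42.
A#-C#-E#: minor triad on A# = scale degree 1 → i.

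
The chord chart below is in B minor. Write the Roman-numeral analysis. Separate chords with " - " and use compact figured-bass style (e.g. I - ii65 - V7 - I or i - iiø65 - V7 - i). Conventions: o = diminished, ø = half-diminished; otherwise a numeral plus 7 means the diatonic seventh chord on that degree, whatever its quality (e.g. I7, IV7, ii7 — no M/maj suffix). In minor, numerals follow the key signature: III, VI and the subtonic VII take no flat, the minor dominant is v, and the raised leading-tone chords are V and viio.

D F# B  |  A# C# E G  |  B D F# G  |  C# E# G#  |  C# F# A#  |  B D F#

D-F#-B: root B is the tonic; minor triad there is i6.
A#-C#-E-G: root A# is the leading tone; fully diminished seventh chord there is viio7.
B-D-F#-G: root G is the submediant; major seventh chord there is VI65.
C#-E#-G#: chromatic; C# is V of V, so V/V.
C#-F#-A#: major triad on F# = scale degree 5 → V64.
B-D-F# has root B, degree 1 in B minor, so i.

i6 - viio7 - VI65 - V/V - V64 - i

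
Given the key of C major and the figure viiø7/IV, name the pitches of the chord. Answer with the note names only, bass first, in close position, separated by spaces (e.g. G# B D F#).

viiø7/IV is a secondary leading-tone chord. The target IV is F in C major; the applied chord is rooted a semitone below, on E.
Building a half-diminished seventh chord on E gives E-G-Bb-D.

E G Bb D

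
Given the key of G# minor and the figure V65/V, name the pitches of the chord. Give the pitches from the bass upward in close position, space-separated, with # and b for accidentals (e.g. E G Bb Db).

C## E# G# A#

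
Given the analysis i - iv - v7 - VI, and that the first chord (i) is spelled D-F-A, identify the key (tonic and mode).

D minor

i is given as D-F-A — a minor triad with root D.
If D is scale degree 1 and the mode makes that degree carry a minor triad, the tonic is D and the mode is minor.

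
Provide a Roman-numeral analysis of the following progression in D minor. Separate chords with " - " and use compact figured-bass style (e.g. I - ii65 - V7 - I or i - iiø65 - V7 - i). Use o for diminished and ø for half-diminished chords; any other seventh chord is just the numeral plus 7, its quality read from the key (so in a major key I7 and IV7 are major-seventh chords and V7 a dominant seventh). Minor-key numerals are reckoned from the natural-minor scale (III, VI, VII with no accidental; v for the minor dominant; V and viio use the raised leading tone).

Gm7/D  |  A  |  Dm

Gm7/D: root G is the subdominant; minor seventh chord there is iv43.
A: root A is the dominant; major triad there is V.
Dm has root D, degree 1 in D minor, so i.

iv43 - V - i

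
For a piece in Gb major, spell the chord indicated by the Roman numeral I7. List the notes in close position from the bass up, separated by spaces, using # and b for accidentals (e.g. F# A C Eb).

Gb Bb Db F

In Gb major, the first degree is Gb, and the diatonic chord built there is a major seventh chord.
That chord is spelled Gb-Bb-Db-F.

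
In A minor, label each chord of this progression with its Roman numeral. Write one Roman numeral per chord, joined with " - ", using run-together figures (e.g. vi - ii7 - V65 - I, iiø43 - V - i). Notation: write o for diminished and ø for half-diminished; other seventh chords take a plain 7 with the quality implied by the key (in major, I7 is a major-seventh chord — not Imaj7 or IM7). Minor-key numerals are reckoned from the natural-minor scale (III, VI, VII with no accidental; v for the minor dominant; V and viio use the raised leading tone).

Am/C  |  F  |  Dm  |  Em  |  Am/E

Am/C: minor triad on A = scale degree 1 → i6.
F: major triad on F = scale degree 6 → VI.
Dm: minor triad on D = scale degree 4 → iv.
Em has root E, degree 5 in A minor, so v.
Am/E: root A is the tonic; minor triad there is i64.

i6 - VI - iv - v - i64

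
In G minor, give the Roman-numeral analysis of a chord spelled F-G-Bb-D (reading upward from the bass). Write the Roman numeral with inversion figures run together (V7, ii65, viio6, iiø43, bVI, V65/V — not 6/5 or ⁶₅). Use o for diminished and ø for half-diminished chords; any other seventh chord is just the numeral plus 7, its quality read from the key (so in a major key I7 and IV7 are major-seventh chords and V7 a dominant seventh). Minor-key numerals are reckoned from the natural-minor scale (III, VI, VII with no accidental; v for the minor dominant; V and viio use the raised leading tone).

i42

The pitches G-Bb-D-F form a minor seventh chord rooted on G.
G is scale degree 1 in G minor, and a minor seventh chord on that degree is written i7.
With F in the bass the chord is in third inversion, so the figured bass is 42.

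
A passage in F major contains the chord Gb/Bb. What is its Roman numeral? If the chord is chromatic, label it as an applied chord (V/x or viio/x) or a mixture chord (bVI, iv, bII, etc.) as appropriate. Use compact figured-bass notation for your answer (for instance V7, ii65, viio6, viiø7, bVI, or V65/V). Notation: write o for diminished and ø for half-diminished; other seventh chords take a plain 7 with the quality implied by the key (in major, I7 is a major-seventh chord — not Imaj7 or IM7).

The pitches Gb-Bb-Db form a major triad rooted on Gb.
Gb is the lowered second degree of F major (diatonic 2 would be G). This is the Neapolitan sixth — a major triad on the lowered second degree, here in its customary first inversion.
With Bb in the bass the chord is in first inversion, so the figured bass is 6.

bII6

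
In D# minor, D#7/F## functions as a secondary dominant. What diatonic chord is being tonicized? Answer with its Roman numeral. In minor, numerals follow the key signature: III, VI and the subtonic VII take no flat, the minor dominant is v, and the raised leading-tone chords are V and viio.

The chord is a dominant seventh chord on D#.
A dominant resolves down a perfect fifth: D# → G#. In D# minor, G# is scale degree 4, i.e. iv.

iv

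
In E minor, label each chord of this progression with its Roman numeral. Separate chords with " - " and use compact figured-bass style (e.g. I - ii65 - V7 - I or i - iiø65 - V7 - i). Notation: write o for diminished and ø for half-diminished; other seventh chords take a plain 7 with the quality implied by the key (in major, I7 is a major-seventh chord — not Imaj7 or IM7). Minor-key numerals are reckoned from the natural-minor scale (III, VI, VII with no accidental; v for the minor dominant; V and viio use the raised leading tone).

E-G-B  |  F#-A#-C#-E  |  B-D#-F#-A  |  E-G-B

E-G-B: root E is the tonic; minor triad there is i.
F#-A#-C#-E: chromatic; F# is V of V, so V7/V.
B-D#-F#-A has root B, degree 5 in E minor, so V7.
E-G-B: root E is the tonic; minor triad there is i.

i - V7/V - V7 - i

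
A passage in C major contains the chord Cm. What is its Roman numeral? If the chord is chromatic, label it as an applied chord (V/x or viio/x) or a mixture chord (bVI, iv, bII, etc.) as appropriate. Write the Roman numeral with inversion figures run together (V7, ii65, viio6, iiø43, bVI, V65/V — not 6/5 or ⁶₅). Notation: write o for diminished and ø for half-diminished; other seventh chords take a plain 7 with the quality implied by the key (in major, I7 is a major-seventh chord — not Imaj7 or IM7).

Stacked in thirds the chord is C-Eb-G: a minor triad on C.
C is the first degree of C major. This is the minor tonic, borrowed from the parallel minor.

i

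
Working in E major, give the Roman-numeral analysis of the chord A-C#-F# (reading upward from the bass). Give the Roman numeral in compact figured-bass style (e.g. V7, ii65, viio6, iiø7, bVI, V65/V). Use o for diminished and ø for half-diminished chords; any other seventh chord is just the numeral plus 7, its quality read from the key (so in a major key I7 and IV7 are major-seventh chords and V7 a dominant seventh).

The pitches F#-A-C# form a minor triad rooted on F#.
F# is scale degree 2 in E major, and a minor triad on that degree is written ii.
With A in the bass the chord is in first inversion, so the figured bass is 6.

ii6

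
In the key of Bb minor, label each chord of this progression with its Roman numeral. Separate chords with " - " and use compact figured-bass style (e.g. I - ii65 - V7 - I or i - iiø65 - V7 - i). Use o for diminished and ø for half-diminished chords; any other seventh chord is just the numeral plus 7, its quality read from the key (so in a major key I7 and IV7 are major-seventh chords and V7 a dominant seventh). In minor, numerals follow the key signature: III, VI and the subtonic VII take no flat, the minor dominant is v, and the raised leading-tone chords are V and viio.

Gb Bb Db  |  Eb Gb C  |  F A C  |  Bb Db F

VI - iio6 - V - i

Gb-Bb-Db: root Gb is the submediant; major triad there is VI.
Eb-Gb-C: diminished triad on C = scale degree 2 → iio6.
F-A-C has root F, degree 5 in Bb minor, so V.
Bb-Db-F has root Bb, degree 1 in Bb minor, so i.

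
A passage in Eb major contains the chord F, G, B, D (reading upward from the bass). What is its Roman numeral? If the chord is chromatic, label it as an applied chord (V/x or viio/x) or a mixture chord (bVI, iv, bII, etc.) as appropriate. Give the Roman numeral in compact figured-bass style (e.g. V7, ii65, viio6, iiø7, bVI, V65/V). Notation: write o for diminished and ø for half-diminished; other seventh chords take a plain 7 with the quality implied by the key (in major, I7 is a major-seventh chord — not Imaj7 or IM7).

The pitches G-B-D-F form a dominant seventh chord rooted on G.
G is not a diatonic chord root with this quality in Eb major, but it lies a perfect fifth above C (vi), so the chord functions as an applied dominant of vi.
With F in the bass the chord is in third inversion, so the figured bass is 42.

V42/vi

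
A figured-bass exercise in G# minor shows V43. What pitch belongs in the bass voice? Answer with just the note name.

V in G# minor has root D#; the chord is D#-F##-A#-C#.
The figure 43 means second inversion — the fifth is in the bass.

A#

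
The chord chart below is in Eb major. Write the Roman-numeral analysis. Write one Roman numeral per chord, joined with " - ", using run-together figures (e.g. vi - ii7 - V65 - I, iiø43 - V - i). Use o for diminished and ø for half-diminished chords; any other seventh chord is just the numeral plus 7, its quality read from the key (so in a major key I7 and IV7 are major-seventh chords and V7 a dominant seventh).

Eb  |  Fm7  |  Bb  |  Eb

Eb: major triad on Eb = scale degree 1 → I.
Fm7: root F is the supertonic; minor seventh chord there is ii7.
Bb: root Bb is the dominant; major triad there is V.
Eb has root Eb, degree 1 in Eb major, so I.

I - ii7 - V - I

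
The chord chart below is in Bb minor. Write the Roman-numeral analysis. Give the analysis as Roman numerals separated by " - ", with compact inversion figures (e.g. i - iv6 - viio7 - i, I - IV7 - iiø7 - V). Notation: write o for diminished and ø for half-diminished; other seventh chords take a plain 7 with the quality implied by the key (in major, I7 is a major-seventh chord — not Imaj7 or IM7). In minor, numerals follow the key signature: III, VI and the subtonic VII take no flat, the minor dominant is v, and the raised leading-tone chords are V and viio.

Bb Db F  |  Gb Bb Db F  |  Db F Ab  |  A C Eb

i - VI7 - III - viio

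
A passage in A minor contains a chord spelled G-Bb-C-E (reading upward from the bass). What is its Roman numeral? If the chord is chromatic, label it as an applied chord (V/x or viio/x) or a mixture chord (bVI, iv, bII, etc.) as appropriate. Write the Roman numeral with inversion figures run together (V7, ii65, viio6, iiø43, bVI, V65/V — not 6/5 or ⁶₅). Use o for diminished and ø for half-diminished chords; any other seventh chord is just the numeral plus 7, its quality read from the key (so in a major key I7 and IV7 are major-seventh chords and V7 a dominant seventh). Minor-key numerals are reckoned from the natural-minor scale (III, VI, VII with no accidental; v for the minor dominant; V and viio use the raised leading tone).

V43/VI

The pitches C-E-G-Bb form a dominant seventh chord rooted on C.
C is not a diatonic chord root with this quality in A minor, but it lies a perfect fifth above F (VI), so the chord functions as an applied dominant of VI.
With G in the bass the chord is in second inversion, so the figured bass is 43.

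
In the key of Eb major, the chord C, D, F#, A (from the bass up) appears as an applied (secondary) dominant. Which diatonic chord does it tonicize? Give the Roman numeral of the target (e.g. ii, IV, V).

iii

The chord is a dominant seventh chord on D.
A dominant resolves down a perfect fifth: D → G. In Eb major, G is scale degree 3, i.e. iii.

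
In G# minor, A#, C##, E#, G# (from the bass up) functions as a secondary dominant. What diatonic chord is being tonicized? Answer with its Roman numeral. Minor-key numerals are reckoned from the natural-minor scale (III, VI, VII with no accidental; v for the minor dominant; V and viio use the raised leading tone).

The chord is a dominant seventh chord on A#.
A dominant resolves down a perfect fifth: A# → D#. In G# minor, D# is scale degree 5, i.e. V.

V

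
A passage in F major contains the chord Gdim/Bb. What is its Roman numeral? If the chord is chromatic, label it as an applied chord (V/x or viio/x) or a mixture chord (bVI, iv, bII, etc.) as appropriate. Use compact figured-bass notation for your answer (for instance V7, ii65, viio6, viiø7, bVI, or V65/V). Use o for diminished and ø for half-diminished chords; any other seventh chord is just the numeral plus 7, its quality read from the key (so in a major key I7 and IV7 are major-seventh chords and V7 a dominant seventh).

Stacked in thirds the chord is G-Bb-Db: a diminished triad on G.
G is the second degree of F major. This is the diminished supertonic triad, borrowed from the parallel minor.
With Bb in the bass the chord is in first inversion, so the figured bass is 6.

iio6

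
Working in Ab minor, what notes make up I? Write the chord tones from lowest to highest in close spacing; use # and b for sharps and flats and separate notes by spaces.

I is the major tonic (Picardy third), borrowed from the parallel major. In Ab minor that root is Ab.
So the chord is Ab-C-Eb, a major triad.

Ab C Eb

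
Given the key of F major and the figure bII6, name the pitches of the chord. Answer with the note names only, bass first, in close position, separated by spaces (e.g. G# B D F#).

Bb Db Gb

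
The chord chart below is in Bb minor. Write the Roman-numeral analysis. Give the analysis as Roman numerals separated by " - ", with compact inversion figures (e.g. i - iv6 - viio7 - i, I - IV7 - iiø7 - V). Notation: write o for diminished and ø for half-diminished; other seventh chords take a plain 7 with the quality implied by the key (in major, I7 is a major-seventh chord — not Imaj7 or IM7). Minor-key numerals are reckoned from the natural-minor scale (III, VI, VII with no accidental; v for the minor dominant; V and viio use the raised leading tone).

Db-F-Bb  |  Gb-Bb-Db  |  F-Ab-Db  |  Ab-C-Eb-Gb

Db-F-Bb: minor triad on Bb = scale degree 1 → i6.
Gb-Bb-Db: root Gb is the submediant; major triad there is VI.
F-Ab-Db has root Db, degree 3 in Bb minor, so III6.
Ab-C-Eb-Gb: dominant seventh chord on Ab = scale degree 7 → VII7.

i6 - VI - III6 - VII7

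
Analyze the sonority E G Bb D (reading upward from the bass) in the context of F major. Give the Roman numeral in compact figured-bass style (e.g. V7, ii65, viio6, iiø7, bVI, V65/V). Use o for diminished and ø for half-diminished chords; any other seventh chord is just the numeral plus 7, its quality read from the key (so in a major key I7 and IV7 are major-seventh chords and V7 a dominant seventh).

viiø7

Stacked in thirds the chord is E-G-Bb-D: a half-diminished seventh chord on E.
E is scale degree 7 in F major, and a half-diminished seventh chord on that degree is written viiø7.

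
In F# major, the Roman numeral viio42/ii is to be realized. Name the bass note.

E

The applied chord viio42/ii is rooted on F##: F##-A#-C#-E.
The figure 42 means third inversion — the seventh is in the bass.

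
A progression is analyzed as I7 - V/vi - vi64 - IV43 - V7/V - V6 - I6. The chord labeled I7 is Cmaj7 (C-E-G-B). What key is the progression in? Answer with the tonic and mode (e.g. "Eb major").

The anchor chord is a major seventh chord on C, labeled I7.
If C is scale degree 1 and the mode makes that degree carry a major seventh chord, the tonic is C and the mode is major.

C major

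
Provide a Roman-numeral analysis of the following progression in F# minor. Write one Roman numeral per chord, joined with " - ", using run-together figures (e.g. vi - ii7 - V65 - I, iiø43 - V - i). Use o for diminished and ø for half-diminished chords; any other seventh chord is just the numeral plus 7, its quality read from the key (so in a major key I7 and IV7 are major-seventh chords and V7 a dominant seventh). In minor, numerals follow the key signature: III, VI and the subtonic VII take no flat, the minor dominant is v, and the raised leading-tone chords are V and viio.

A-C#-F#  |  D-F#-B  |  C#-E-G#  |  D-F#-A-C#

i6 - iv6 - v - VI7

A-C#-F# has root F#, degree 1 in F# minor, so i6.
D-F#-B: root B is the subdominant; minor triad there is iv6.
C#-E-G#: root C# is the dominant; minor triad there is v.
D-F#-A-C#: root D is the submediant; major seventh chord there is VI7.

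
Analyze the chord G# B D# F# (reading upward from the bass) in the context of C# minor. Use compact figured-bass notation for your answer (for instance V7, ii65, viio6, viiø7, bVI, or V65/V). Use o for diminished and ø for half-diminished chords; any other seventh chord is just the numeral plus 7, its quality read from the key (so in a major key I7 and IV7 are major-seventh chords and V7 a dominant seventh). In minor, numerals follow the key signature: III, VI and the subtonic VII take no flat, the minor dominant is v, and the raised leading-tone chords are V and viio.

Stacked in thirds the chord is G#-B-D#-F#: a minor seventh chord on G#.
G# is scale degree 5 in C# minor, and a minor seventh chord on that degree is written v7.

v7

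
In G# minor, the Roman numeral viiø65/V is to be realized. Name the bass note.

The applied chord viiø65/V is rooted on C##: C##-E#-G#-B#.
The figure 65 means first inversion — the third is in the bass.

E#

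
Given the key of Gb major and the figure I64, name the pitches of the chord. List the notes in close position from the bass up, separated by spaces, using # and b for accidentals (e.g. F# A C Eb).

Db Gb Bb

In Gb major, the tonic is Gb, and the diatonic chord built there is a major triad.
That chord is spelled Gb-Bb-Db.
With the 64 figure the chord is in second inversion; from the bass Db upward in close position it reads Db-Gb-Bb.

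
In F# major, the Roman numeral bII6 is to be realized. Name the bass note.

B

bII in F# major has root G; the chord is G-B-D.
The figure 6 means first inversion — the third is in the bass.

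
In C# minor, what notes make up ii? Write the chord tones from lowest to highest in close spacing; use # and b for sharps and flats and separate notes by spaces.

ii is the minor supertonic, borrowed from the parallel major (the Dorian ii). In C# minor that root is D#.
So the chord is D#-F#-A#.

D# F# A#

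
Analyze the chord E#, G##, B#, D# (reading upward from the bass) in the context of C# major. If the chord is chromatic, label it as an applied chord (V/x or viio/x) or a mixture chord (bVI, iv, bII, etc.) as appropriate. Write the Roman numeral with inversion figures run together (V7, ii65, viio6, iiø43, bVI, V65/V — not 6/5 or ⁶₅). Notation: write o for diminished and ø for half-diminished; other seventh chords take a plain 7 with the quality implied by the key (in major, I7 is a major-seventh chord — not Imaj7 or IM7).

V7/vi

Stacked in thirds the chord is E#-G##-B#-D#: a dominant seventh chord on E#.
E# is not a diatonic chord root with this quality in C# major, but it lies a perfect fifth above A# (vi), so the chord functions as an applied dominant of vi.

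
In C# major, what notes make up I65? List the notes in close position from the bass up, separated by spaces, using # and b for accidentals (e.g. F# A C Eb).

E# G# B# C#

The numeral's case and figure indicate a major seventh chord. In C# major its root, the first degree, is C#.
Stacking thirds from C# gives C#-E#-G#-B#.
With the 65 figure the chord is in first inversion; from the bass E# upward in close position it reads E#-G#-B#-C#.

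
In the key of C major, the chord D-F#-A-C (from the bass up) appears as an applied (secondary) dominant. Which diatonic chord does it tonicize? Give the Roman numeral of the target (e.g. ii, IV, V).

The chord is a dominant seventh chord on D.
A dominant resolves down a perfect fifth: D → G. In C major, G is scale degree 5, i.e. V.

V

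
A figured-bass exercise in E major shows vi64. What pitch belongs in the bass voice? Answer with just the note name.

G#

vi in E major has root C#; the chord is C#-E-G#.
The figure 64 means second inversion — the fifth is in the bass.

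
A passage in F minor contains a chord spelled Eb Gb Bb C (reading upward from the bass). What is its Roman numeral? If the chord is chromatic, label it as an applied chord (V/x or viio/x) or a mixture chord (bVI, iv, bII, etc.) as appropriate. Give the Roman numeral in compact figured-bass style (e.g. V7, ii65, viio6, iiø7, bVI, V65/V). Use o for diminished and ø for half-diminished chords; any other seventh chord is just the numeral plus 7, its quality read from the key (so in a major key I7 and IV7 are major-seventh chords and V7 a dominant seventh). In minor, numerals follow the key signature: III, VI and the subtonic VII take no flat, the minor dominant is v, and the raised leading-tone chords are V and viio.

viiø65/VI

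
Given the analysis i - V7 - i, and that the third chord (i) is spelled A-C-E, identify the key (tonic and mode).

A minor

The chord Am is a minor triad rooted on A; its label is i.
If A is scale degree 1 and the mode makes that degree carry a minor triad, the tonic is A and the mode is minor.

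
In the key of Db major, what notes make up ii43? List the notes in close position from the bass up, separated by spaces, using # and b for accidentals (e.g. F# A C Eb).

Bb Db Eb Gb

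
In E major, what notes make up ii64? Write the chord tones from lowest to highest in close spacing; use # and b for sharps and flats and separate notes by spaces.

C# F# A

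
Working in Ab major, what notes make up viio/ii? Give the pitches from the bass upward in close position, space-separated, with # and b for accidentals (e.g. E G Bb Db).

The slash marks an applied leading-tone chord: viio of ii. In Ab major, ii is Bb, so the leading tone to it is A, a half step below.
Building a diminished triad on A gives A-C-Eb.

A C Eb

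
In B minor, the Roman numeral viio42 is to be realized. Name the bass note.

G

viio in B minor has root A#; the chord is A#-C#-E-G.
The figure 42 means third inversion — the seventh is in the bass.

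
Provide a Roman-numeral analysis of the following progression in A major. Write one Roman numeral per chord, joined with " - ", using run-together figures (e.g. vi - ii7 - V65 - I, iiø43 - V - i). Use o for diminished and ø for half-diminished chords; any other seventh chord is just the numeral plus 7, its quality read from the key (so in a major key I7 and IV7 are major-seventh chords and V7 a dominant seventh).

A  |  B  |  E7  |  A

I - V/V - V7 - I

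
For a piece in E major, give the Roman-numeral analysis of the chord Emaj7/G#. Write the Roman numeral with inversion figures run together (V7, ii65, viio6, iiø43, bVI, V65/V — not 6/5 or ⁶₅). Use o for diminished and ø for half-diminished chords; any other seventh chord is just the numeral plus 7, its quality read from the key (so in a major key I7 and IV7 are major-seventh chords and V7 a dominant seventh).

Stacked in thirds the chord is E-G#-B-D#: a major seventh chord on E.
E is scale degree 1 in E major, and a major seventh chord on that degree is written I7.
With G# in the bass the chord is in first inversion, so the figured bass is 65.

I65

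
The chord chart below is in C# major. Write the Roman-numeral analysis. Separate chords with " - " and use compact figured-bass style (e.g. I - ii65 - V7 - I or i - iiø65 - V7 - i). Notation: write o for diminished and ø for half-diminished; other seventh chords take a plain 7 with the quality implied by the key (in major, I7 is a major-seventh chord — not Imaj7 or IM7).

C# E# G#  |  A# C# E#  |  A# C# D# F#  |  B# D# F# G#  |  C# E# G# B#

I - vi - ii43 - V65 - I7

C#-E#-G#: major triad on C# = scale degree 1 → I.
A#-C#-E#: root A# is the submediant; minor triad there is vi.
A#-C#-D#-F# has root D#, degree 2 in C# major, so ii43.
B#-D#-F#-G# has root G#, degree 5 in C# major, so V65.
C#-E#-G#-B#: major seventh chord on C# = scale degree 1 → I7.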